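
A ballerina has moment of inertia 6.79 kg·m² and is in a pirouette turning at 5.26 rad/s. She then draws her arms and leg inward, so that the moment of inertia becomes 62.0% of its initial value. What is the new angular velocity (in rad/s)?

ω₂ ≈ 8.48 rad/s

No external torque acts about the spin axis, so angular momentum is conserved.
I₂ = 0.620 × 6.79 = 4.210 kg·m².
ω₂ = I₁ω₁ / I₂ = (6.790)(5.26 rad/s) / (4.210) = 8.484 rad/s.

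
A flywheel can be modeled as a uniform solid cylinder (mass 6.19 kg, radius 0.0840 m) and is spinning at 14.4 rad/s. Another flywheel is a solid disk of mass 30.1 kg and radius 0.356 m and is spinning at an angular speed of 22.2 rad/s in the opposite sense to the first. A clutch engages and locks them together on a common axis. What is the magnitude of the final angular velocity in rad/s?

No external torque acts about the common axis, so total angular momentum is conserved.
Moments of inertia: I_A = ½(6.19)(0.0840)² = 0.02184 kg·m²; I_B = ½(30.1)(0.356)² = 1.907 kg·m².
Taking A's sense as positive: L = (0.02184)(14.4) − (1.907)(22.2) = -42.03 kg·m²·rad/s.
Combined I = 0.02184 + 1.907 = 1.929 kg·m².
ω_f = L / I = -42.03 / 1.929 = -21.79 rad/s.

|ω_f| ≈ 21.8 rad/s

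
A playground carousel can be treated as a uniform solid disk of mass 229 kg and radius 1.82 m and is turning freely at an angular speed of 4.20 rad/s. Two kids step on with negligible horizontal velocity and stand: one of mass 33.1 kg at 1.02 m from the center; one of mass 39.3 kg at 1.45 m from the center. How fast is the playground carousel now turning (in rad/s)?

The added mass arrives with no angular momentum about the center, and any external torque about the center is negligible, so the system's angular momentum is conserved.
I_p = ½(229)(1.82)² = 379.3 kg·m².
Added inertia Σmr² = (33.1)(1.02)² + (39.3)(1.45)² = 117.1 kg·m²; I_f = 379.3 + 117.1 = 496.3 kg·m².
ω_f = I_p ω_i / I_f = (379.3)(4.20) / 496.3 = 3.209 rad/s.

ω_f ≈ 3.21 rad/s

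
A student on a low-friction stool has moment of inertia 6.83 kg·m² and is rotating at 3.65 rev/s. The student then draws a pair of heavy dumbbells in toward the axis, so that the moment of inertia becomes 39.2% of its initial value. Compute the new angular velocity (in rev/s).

With no external torque about the axis, L is conserved: I₁ω₁ = I₂ω₂.
I₂ = 0.392 × 6.83 = 2.677 kg·m².
ω₂ = I₁ω₁ / I₂ = (6.830)(3.65 rev/s) / (2.677) = 9.311 rev/s.

ω₂ ≈ 9.31 rev/s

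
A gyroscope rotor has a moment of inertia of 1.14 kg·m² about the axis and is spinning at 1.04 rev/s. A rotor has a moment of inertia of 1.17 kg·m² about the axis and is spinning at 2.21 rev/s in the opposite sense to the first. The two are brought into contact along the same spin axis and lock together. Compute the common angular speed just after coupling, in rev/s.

|ω_f| ≈ 0.606 rev/s

No external torque acts about the common axis, so total angular momentum is conserved.
Taking A's sense as positive: L = (1.140)(1.04) − (1.170)(2.21) = -1.400 kg·m²·rev/s.
Combined I = 1.140 + 1.170 = 2.310 kg·m².
ω_f = L / I = -1.400 / 2.310 = -0.6061 rev/s.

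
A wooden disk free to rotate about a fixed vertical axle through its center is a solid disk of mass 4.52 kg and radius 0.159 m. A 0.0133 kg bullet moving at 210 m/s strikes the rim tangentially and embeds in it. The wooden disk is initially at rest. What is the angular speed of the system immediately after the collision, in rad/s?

The axle reaction passes through the axle and exerts no torque about it; angular momentum about the axle is conserved through the impact.
I_p = ½(4.52)(0.159)² = 0.05714 kg·m². Taking the sense of the bullet's angular momentum as positive, L_{bullet} = m v R = (0.0133)(210)(0.159) = 0.4441 kg·m²/s.
L_i = 0 + 0.4441 = 0.4441 kg·m²/s.
After sticking, I_f = I_p + m R² = 0.05714 + (0.0133)(0.159)² = 0.05747 kg·m².
ω_f = L_i / I_f = 0.4441 / 0.05747 = 7.727 rad/s.

|ω_f| ≈ 7.73 rad/s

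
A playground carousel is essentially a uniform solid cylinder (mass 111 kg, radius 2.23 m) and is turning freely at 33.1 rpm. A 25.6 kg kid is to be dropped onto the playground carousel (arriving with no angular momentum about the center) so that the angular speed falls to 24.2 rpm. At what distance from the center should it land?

r ≈ 1.99 m

No external torque acts about the center; L_before = L_after.
I_p = ½(111)(2.23)² = 276.0 kg·m².
I_p ω_i = (I_p + m r²) ω_f ⇒ m r² = I_p(ω_i/ω_f − 1) = 276.0(33.1/24.2 − 1) = 101.5 kg·m².
r = √(101.5/25.6) = 1.991 m.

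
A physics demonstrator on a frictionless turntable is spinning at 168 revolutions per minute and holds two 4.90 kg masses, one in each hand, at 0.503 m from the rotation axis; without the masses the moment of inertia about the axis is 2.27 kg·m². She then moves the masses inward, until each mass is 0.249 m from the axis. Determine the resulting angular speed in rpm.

No external torque acts about the spin axis, so angular momentum is conserved.
I₁ = 2.27 + 2(4.90)(0.503)² = 4.749 kg·m²; I₂ = 2.27 + 2(4.90)(0.249)² = 2.878 kg·m².
ω₂ = I₁ω₁ / I₂ = (4.749)(168 rpm) / (2.878) = 277.3 rpm.

ω₂ ≈ 277 rpm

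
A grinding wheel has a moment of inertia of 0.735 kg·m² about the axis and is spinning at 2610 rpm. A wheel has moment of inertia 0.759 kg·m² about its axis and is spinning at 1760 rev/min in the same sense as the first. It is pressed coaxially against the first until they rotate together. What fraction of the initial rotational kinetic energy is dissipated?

fraction ≈ 0.0367

The coupling torques are internal; angular momentum about the shared axis is conserved.
Taking A's sense as positive: L = (0.7350)(2610) + (0.7590)(1760) = 3254 kg·m²·rpm.
Combined I = 0.7350 + 0.7590 = 1.494 kg·m².
ω_f = L / I = 3254 / 1.494 = 2178 rpm.
KE_i = ½ΣIω² = 40340 J; KE_f = ½(1.494)(228.1)² = 38870 J.
Fraction dissipated = (KE_i − KE_f)/KE_i = 0.03667.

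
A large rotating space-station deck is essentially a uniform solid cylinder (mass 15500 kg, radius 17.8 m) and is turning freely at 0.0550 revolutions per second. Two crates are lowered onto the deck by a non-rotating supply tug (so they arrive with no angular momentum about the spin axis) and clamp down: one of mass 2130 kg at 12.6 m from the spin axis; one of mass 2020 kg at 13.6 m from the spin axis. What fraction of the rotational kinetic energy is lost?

fraction ≈ 0.225

The added mass arrives with no angular momentum about the spin axis, and any external torque about the spin axis is negligible, so the system's angular momentum is conserved.
I_p = ½(15500)(17.8)² = 2.456e+06 kg·m².
Added inertia Σmr² = (2130)(12.6)² + (2020)(13.6)² = 7.118e+05 kg·m²; I_f = 2.456e+06 + 7.118e+05 = 3.167e+06 kg·m².
ω_f = I_p ω_i / I_f = (2.456e+06)(0.0550) / 3.167e+06 = 0.04264 rev/s.
KE_i = ½(2.456e+06)(0.3456 rad/s)² = 1.466e+05 J; KE_f = ½(3.167e+06)(0.2679)² = 1.137e+05 J.
Fraction lost = 0.2247.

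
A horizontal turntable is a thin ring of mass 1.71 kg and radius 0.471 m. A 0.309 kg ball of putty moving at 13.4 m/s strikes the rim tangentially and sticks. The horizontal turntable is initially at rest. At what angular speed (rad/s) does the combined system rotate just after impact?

The axle reaction passes through the axle and exerts no torque about it; angular momentum about the axle is conserved through the impact.
I_p = (1.71)(0.471)² = 0.3793 kg·m². Taking the sense of the ball of putty's angular momentum as positive, L_{ball} = m v R = (0.309)(13.4)(0.471) = 1.950 kg·m²/s.
L_i = 0 + 1.950 = 1.950 kg·m²/s.
After sticking, I_f = I_p + m R² = 0.3793 + (0.309)(0.471)² = 0.4479 kg·m².
ω_f = L_i / I_f = 1.950 / 0.4479 = 4.354 rad/s.

|ω_f| ≈ 4.35 rad/s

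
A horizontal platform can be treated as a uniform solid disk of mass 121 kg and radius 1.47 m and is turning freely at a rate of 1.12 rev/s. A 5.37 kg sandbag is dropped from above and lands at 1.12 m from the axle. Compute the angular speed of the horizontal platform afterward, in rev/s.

The added mass arrives with no angular momentum about the axle, and any external torque about the axle is negligible, so the system's angular momentum is conserved.
I_p = ½(121)(1.47)² = 130.7 kg·m².
Added inertia Σmr² = (5.37)(1.12)² = 6.736 kg·m²; I_f = 130.7 + 6.736 = 137.5 kg·m².
ω_f = I_p ω_i / I_f = (130.7)(1.12) / 137.5 = 1.065 rev/s.

ω_f ≈ 1.07 rev/s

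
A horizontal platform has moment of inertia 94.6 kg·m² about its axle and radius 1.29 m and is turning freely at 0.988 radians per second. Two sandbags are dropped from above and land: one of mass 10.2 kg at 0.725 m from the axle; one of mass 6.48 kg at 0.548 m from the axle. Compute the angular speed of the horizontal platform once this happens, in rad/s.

ω_f ≈ 0.917 rad/s

The added mass arrives with no angular momentum about the axle, and any external torque about the axle is negligible, so the system's angular momentum is conserved.
Added inertia Σmr² = (10.2)(0.725)² + (6.48)(0.548)² = 7.307 kg·m²; I_f = 94.60 + 7.307 = 101.9 kg·m².
ω_f = I_p ω_i / I_f = (94.60)(0.988) / 101.9 = 0.9172 rad/s.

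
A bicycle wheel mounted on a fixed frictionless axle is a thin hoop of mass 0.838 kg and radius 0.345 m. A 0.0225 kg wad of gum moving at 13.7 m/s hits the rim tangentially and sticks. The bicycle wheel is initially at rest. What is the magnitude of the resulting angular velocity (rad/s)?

About the axle the impulsive forces during the collision are internal, so angular momentum about that axis is conserved.
I_p = (0.838)(0.345)² = 0.09974 kg·m². Taking the sense of the wad of gum's angular momentum as positive, L_{wad} = m v R = (0.0225)(13.7)(0.345) = 0.1063 kg·m²/s.
L_i = 0 + 0.1063 = 0.1063 kg·m²/s.
After sticking, I_f = I_p + m R² = 0.09974 + (0.0225)(0.345)² = 0.1024 kg·m².
ω_f = L_i / I_f = 0.1063 / 0.1024 = 1.038 rad/s.

|ω_f| ≈ 1.04 rad/s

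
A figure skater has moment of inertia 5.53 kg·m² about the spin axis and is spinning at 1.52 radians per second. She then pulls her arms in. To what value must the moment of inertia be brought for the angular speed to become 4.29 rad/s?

Angular momentum about the spin axis is conserved since the torque about it is zero.
I₂ = I₁ω₁ / ω₂ = (5.53)(1.52) / (4.29) = 1.959 kg·m².

I₂ ≈ 1.96 kg·m²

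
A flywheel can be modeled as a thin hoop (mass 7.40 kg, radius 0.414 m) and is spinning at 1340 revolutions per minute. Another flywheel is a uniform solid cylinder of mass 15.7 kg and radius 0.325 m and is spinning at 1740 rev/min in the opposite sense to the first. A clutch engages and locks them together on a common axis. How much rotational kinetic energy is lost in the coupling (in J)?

No external torque acts about the common axis, so total angular momentum is conserved.
Moments of inertia: I_A = (7.40)(0.414)² = 1.268 kg·m²; I_B = ½(15.7)(0.325)² = 0.8292 kg·m².
Taking A's sense as positive: L = (1.268)(1340) − (0.8292)(1740) = 256.8 kg·m²·rpm.
Combined I = 1.268 + 0.8292 = 2.097 kg·m².
ω_f = L / I = 256.8 / 2.097 = 122.4 rpm.
KE_i = ½ΣIω² = 26250 J; KE_f = ½(2.097)(12.82)² = 172.4 J.

ΔKE lost ≈ 26100 J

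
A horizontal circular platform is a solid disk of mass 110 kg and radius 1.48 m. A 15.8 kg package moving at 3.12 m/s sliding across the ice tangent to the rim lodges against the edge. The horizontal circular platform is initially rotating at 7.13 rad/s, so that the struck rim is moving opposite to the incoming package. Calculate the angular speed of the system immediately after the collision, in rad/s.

|ω_f| ≈ 5.07 rad/s

About the central axle the impulsive forces during the collision are internal, so angular momentum about that axis is conserved.
I_p = ½(110)(1.48)² = 120.5 kg·m². Taking the sense of the package's angular momentum as positive, L_{package} = m v R = (15.8)(3.12)(1.48) = 72.96 kg·m²/s.
L_i = −I_p ω_p + m v R = −(120.5)(7.13) + 72.96 = -786.0 kg·m²/s.
After sticking, I_f = I_p + m R² = 120.5 + (15.8)(1.48)² = 155.1 kg·m².
ω_f = L_i / I_f = -786.0 / 155.1 = -5.068 rad/s.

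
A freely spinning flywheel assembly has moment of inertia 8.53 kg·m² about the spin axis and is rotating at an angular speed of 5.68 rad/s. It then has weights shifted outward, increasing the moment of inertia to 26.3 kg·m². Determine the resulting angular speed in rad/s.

ω₂ ≈ 1.84 rad/s

No external torque acts about the spin axis, so angular momentum is conserved.
ω₂ = I₁ω₁ / I₂ = (8.530)(5.68 rad/s) / (26.30) = 1.842 rad/s.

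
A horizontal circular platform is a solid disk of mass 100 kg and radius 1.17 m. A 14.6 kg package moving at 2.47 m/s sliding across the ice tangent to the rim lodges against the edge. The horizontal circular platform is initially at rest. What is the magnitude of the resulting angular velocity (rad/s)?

About the central axle the impulsive forces during the collision are internal, so angular momentum about that axis is conserved.
I_p = ½(100)(1.17)² = 68.44 kg·m². Taking the sense of the package's angular momentum as positive, L_{package} = m v R = (14.6)(2.47)(1.17) = 42.19 kg·m²/s.
L_i = 0 + 42.19 = 42.19 kg·m²/s.
After sticking, I_f = I_p + m R² = 68.44 + (14.6)(1.17)² = 88.43 kg·m².
ω_f = L_i / I_f = 42.19 / 88.43 = 0.4771 rad/s.

|ω_f| ≈ 0.477 rad/s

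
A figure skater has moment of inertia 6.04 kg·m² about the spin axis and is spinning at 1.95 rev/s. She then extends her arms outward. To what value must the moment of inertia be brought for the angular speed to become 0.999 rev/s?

I₂ ≈ 11.8 kg·m²

Angular momentum about the spin axis is conserved since the torque about it is zero.
I₂ = I₁ω₁ / ω₂ = (6.04)(1.95) / (0.999) = 11.79 kg·m².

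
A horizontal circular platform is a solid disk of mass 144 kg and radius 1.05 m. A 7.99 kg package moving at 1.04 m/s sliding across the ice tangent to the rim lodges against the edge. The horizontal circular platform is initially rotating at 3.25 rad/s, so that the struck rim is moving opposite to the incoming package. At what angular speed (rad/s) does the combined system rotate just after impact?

|ω_f| ≈ 2.83 rad/s

The axle reaction passes through the central axle and exerts no torque about it; angular momentum about the central axle is conserved through the impact.
I_p = ½(144)(1.05)² = 79.38 kg·m². Taking the sense of the package's angular momentum as positive, L_{package} = m v R = (7.99)(1.04)(1.05) = 8.725 kg·m²/s.
L_i = −I_p ω_p + m v R = −(79.38)(3.25) + 8.725 = -249.3 kg·m²/s.
After sticking, I_f = I_p + m R² = 79.38 + (7.99)(1.05)² = 88.19 kg·m².
ω_f = L_i / I_f = -249.3 / 88.19 = -2.826 rad/s.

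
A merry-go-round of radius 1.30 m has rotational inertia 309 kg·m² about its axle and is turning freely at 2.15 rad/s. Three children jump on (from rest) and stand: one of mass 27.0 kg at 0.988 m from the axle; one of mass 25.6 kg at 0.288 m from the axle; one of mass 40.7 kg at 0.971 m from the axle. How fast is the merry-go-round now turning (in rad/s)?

The added mass arrives with no angular momentum about the axle, and any external torque about the axle is negligible, so the system's angular momentum is conserved.
Added inertia Σmr² = (27.0)(0.988)² + (25.6)(0.288)² + (40.7)(0.971)² = 66.85 kg·m²; I_f = 309.0 + 66.85 = 375.9 kg·m².
ω_f = I_p ω_i / I_f = (309.0)(2.15) / 375.9 = 1.768 rad/s.

ω_f ≈ 1.77 rad/s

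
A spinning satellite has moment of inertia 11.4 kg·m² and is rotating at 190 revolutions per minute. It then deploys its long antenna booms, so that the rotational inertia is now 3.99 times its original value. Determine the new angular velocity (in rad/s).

Angular momentum about the spin axis is conserved since the torque about it is zero.
I₂ = 3.99 × 11.4 = 45.49 kg·m².
ω₂ = I₁ω₁ / I₂ = (11.40)(190 rpm) / (45.49) = 47.62 rpm = 4.987 rad/s.

ω₂ ≈ 4.99 rad/s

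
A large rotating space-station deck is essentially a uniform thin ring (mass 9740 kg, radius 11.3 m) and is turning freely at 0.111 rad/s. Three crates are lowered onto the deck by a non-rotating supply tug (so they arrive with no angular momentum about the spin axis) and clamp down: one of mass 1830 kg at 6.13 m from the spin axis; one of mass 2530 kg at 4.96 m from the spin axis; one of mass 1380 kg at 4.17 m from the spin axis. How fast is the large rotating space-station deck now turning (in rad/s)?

No external torque acts about the spin axis; L_before = L_after.
I_p = (9740)(11.3)² = 1.244e+06 kg·m².
Added inertia Σmr² = (1830)(6.13)² + (2530)(4.96)² + (1380)(4.17)² = 1.550e+05 kg·m²; I_f = 1.244e+06 + 1.550e+05 = 1.399e+06 kg·m².
ω_f = I_p ω_i / I_f = (1.244e+06)(0.111) / 1.399e+06 = 0.09870 rad/s.

ω_f ≈ 0.0987 rad/s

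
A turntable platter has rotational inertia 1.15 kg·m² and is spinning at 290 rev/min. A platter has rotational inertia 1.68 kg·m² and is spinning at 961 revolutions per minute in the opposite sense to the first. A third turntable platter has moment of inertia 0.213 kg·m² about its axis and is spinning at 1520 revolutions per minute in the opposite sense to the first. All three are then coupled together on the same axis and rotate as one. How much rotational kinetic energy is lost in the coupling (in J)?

The coupling torques are internal; angular momentum about the shared axis is conserved.
Taking A's sense as positive: L = (1.150)(290) − (1.680)(961) − (0.2130)(1520) = -1605 kg·m²·rpm.
Combined I = 1.150 + 1.680 + 0.2130 = 3.043 kg·m².
ω_f = L / I = -1605 / 3.043 = -527.4 rpm.
KE_i = ½ΣIω² = 11740 J; KE_f = ½(3.043)(55.22)² = 4640 J.

ΔKE lost ≈ 7100 J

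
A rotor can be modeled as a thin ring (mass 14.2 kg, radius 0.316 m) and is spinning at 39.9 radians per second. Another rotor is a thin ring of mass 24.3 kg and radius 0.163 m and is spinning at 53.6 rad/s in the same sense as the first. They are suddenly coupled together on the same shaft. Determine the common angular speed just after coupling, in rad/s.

|ω_f| ≈ 44.2 rad/s

No external torque acts about the common axis, so total angular momentum is conserved.
Moments of inertia: I_A = (14.2)(0.316)² = 1.418 kg·m²; I_B = (24.3)(0.163)² = 0.6456 kg·m².
Taking A's sense as positive: L = (1.418)(39.9) + (0.6456)(53.6) = 91.18 kg·m²·rad/s.
Combined I = 1.418 + 0.6456 = 2.064 kg·m².
ω_f = L / I = 91.18 / 2.064 = 44.19 rad/s.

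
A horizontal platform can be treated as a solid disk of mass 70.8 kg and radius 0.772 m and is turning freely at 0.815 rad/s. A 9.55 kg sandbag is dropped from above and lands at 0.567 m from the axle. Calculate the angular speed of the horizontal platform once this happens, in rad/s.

ω_f ≈ 0.711 rad/s

The added mass arrives with no angular momentum about the axle, and any external torque about the axle is negligible, so the system's angular momentum is conserved.
I_p = ½(70.8)(0.772)² = 21.10 kg·m².
Added inertia Σmr² = (9.55)(0.567)² = 3.070 kg·m²; I_f = 21.10 + 3.070 = 24.17 kg·m².
ω_f = I_p ω_i / I_f = (21.10)(0.815) / 24.17 = 0.7115 rad/s.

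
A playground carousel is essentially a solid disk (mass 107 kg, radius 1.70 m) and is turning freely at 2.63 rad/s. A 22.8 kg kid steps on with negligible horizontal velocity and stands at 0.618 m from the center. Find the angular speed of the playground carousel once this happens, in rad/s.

ω_f ≈ 2.49 rad/s

No external torque acts about the center; L_before = L_after.
I_p = ½(107)(1.70)² = 154.6 kg·m².
Added inertia Σmr² = (22.8)(0.618)² = 8.708 kg·m²; I_f = 154.6 + 8.708 = 163.3 kg·m².
ω_f = I_p ω_i / I_f = (154.6)(2.63) / 163.3 = 2.490 rad/s.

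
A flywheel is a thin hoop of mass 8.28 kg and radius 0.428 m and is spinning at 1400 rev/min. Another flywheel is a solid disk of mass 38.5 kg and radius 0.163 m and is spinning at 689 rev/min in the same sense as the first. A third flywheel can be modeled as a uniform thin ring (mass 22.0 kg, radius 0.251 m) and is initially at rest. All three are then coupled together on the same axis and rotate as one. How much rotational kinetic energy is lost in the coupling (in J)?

The coupling torques are internal; angular momentum about the shared axis is conserved.
Moments of inertia: I_A = (8.28)(0.428)² = 1.517 kg·m²; I_B = ½(38.5)(0.163)² = 0.5115 kg·m²; I_C = (22.0)(0.251)² = 1.386 kg·m².
Taking A's sense as positive: L = (1.517)(1400) + (0.5115)(689) = 2476 kg·m²·rpm.
Combined I = 1.517 + 0.5115 + 1.386 = 3.414 kg·m².
ω_f = L / I = 2476 / 3.414 = 725.2 rpm.
KE_i = ½ΣIω² = 17630 J; KE_f = ½(3.414)(75.94)² = 9844 J.

ΔKE lost ≈ 7790 J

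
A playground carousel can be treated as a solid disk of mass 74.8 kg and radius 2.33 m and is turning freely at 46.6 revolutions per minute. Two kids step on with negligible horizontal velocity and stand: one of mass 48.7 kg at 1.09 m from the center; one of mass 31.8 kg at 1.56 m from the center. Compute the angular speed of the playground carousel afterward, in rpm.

ω_f ≈ 28.0 rpm

No external torque acts about the center; L_before = L_after.
I_p = ½(74.8)(2.33)² = 203.0 kg·m².
Added inertia Σmr² = (48.7)(1.09)² + (31.8)(1.56)² = 135.2 kg·m²; I_f = 203.0 + 135.2 = 338.3 kg·m².
ω_f = I_p ω_i / I_f = (203.0)(46.6) / 338.3 = 27.97 rpm.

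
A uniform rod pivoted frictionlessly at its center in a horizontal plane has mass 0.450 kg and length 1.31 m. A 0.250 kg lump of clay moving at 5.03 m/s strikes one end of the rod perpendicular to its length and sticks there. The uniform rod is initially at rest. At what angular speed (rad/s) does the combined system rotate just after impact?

The axle reaction passes through the pivot and exerts no torque about it; angular momentum about the pivot is conserved through the impact.
I_p = (1/12)(0.450)(1.31)² = 0.06435 kg·m². Taking the sense of the lump of clay's angular momentum as positive, L_{lump} = m v R = (0.250)(5.03)(1.31/2) = 0.8237 kg·m²/s.
L_i = 0 + 0.8237 = 0.8237 kg·m²/s.
After sticking, I_f = I_p + m R² = 0.06435 + (0.250)(1.31/2)² = 0.1716 kg·m².
ω_f = L_i / I_f = 0.8237 / 0.1716 = 4.800 rad/s.

|ω_f| ≈ 4.80 rad/s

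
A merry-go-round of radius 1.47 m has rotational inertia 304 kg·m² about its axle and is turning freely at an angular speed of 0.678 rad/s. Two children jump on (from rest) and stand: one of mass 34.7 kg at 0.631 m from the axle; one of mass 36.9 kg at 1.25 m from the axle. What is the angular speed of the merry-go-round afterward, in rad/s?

ω_f ≈ 0.549 rad/s

No external torque acts about the axle; L_before = L_after.
Added inertia Σmr² = (34.7)(0.631)² + (36.9)(1.25)² = 71.47 kg·m²; I_f = 304.0 + 71.47 = 375.5 kg·m².
ω_f = I_p ω_i / I_f = (304.0)(0.678) / 375.5 = 0.5489 rad/s.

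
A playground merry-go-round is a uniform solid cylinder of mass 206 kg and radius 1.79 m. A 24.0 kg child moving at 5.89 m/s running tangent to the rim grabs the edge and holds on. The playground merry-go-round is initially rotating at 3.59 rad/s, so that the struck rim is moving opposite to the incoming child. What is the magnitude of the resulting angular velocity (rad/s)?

About the axle the impulsive forces during the collision are internal, so angular momentum about that axis is conserved.
I_p = ½(206)(1.79)² = 330.0 kg·m². Taking the sense of the child's angular momentum as positive, L_{child} = m v R = (24.0)(5.89)(1.79) = 253.0 kg·m²/s.
L_i = −I_p ω_p + m v R = −(330.0)(3.59) + 253.0 = -931.7 kg·m²/s.
After sticking, I_f = I_p + m R² = 330.0 + (24.0)(1.79)² = 406.9 kg·m².
ω_f = L_i / I_f = -931.7 / 406.9 = -2.290 rad/s.

|ω_f| ≈ 2.29 rad/s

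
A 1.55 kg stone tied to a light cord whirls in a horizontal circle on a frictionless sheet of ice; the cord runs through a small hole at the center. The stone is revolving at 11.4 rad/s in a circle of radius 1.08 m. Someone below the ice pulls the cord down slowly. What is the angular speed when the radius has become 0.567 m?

ω₂ ≈ 41.4 rad/s

The constraining force is radial, so m r² ω about the center is conserved.
ω₂ = ω₁ (r₁/r₂)² = (11.4)(1.08/0.567)² = 41.36 rad/s.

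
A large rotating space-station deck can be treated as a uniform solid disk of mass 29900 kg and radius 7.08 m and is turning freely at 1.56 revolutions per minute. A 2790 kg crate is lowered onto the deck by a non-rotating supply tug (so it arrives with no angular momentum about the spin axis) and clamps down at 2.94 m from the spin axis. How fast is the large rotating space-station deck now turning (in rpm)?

ω_f ≈ 1.51 rpm

The added mass arrives with no angular momentum about the spin axis, and any external torque about the spin axis is negligible, so the system's angular momentum is conserved.
I_p = ½(29900)(7.08)² = 7.494e+05 kg·m².
Added inertia Σmr² = (2790)(2.94)² = 24120 kg·m²; I_f = 7.494e+05 + 24120 = 7.735e+05 kg·m².
ω_f = I_p ω_i / I_f = (7.494e+05)(1.56) / 7.735e+05 = 1.511 rpm.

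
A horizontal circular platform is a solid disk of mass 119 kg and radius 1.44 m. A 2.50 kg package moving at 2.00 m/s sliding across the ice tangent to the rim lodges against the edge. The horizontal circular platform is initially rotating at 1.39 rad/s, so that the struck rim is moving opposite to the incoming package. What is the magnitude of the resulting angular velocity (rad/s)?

About the central axle the impulsive forces during the collision are internal, so angular momentum about that axis is conserved.
I_p = ½(119)(1.44)² = 123.4 kg·m². Taking the sense of the package's angular momentum as positive, L_{package} = m v R = (2.50)(2.00)(1.44) = 7.200 kg·m²/s.
L_i = −I_p ω_p + m v R = −(123.4)(1.39) + 7.200 = -164.3 kg·m²/s.
After sticking, I_f = I_p + m R² = 123.4 + (2.50)(1.44)² = 128.6 kg·m².
ω_f = L_i / I_f = -164.3 / 128.6 = -1.278 rad/s.

|ω_f| ≈ 1.28 rad/s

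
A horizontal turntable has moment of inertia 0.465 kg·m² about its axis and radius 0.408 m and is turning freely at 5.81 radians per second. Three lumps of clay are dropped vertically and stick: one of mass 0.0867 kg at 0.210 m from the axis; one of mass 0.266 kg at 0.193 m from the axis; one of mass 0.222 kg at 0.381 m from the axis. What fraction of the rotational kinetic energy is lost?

No external torque acts about the axis; L_before = L_after.
Added inertia Σmr² = (0.0867)(0.210)² + (0.266)(0.193)² + (0.222)(0.381)² = 0.04596 kg·m²; I_f = 0.4650 + 0.04596 = 0.5110 kg·m².
ω_f = I_p ω_i / I_f = (0.4650)(5.81) / 0.5110 = 5.287 rad/s.
KE_i = ½(0.4650)(5.810 rad/s)² = 7.848 J; KE_f = ½(0.5110)(5.287)² = 7.142 J.
Fraction lost = 0.08994.

fraction ≈ 0.0899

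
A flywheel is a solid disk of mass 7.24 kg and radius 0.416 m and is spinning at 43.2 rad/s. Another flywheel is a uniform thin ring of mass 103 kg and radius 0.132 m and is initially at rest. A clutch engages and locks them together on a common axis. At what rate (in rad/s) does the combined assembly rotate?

No external torque acts about the common axis, so total angular momentum is conserved.
Moments of inertia: I_A = ½(7.24)(0.416)² = 0.6265 kg·m²; I_B = (103)(0.132)² = 1.795 kg·m².
Taking A's sense as positive: L = (0.6265)(43.2) = 27.06 kg·m²·rad/s.
Combined I = 0.6265 + 1.795 = 2.421 kg·m².
ω_f = L / I = 27.06 / 2.421 = 11.18 rad/s.

|ω_f| ≈ 11.2 rad/s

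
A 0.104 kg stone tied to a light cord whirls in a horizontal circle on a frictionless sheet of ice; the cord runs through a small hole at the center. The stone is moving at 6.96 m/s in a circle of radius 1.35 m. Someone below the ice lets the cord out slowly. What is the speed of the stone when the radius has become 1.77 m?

Central (radial) force ⇒ zero torque about the center ⇒ m v r is constant.
v₂ = v₁ r₁ / r₂ = (6.96)(1.35) / (1.77) = 5.308 m/s.

v₂ ≈ 5.31 m/s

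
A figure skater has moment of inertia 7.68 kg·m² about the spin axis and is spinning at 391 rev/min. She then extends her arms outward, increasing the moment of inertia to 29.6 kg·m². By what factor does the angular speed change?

With no external torque about the axis, L is conserved: I₁ω₁ = I₂ω₂.
ω₂/ω₁ = I₁/I₂ = 7.680 / 29.60 = 0.2595.

ω₂/ω₁ ≈ 0.259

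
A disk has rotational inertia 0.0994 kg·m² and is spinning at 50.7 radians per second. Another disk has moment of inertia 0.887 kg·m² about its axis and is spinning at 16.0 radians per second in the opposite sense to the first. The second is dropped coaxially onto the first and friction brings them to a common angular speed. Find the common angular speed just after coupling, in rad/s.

|ω_f| ≈ 9.28 rad/s

No external torque acts about the common axis, so total angular momentum is conserved.
Taking A's sense as positive: L = (0.09940)(50.7) − (0.8870)(16.0) = -9.152 kg·m²·rad/s.
Combined I = 0.09940 + 0.8870 = 0.9864 kg·m².
ω_f = L / I = -9.152 / 0.9864 = -9.279 rad/s.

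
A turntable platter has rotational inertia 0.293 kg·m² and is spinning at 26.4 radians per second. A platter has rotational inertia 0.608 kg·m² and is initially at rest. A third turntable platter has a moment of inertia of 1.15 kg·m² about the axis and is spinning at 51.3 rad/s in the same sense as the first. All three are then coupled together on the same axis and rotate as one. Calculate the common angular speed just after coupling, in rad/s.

No external torque acts about the common axis, so total angular momentum is conserved.
Taking A's sense as positive: L = (0.2930)(26.4) + (1.150)(51.3) = 66.73 kg·m²·rad/s.
Combined I = 0.2930 + 0.6080 + 1.150 = 2.051 kg·m².
ω_f = L / I = 66.73 / 2.051 = 32.54 rad/s.

|ω_f| ≈ 32.5 rad/s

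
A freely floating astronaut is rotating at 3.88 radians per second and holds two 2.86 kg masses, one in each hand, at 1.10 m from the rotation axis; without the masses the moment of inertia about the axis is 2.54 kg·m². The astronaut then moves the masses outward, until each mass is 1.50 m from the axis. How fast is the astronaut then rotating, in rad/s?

With no external torque about the axis, L is conserved: I₁ω₁ = I₂ω₂.
I₁ = 2.54 + 2(2.86)(1.10)² = 9.461 kg·m²; I₂ = 2.54 + 2(2.86)(1.50)² = 15.41 kg·m².
ω₂ = I₁ω₁ / I₂ = (9.461)(3.88 rad/s) / (15.41) = 2.382 rad/s.

ω₂ ≈ 2.38 rad/s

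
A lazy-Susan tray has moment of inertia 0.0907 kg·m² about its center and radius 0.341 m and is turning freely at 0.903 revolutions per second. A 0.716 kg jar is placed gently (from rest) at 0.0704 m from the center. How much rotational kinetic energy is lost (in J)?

energy lost ≈ 0.0550 J

No external torque acts about the center; L_before = L_after.
Added inertia Σmr² = (0.716)(0.0704)² = 0.003549 kg·m²; I_f = 0.09070 + 0.003549 = 0.09425 kg·m².
ω_f = I_p ω_i / I_f = (0.09070)(0.903) / 0.09425 = 0.8690 rev/s.
KE_i = ½(0.09070)(5.674 rad/s)² = 1.460 J; KE_f = ½(0.09425)(5.460)² = 1.405 J.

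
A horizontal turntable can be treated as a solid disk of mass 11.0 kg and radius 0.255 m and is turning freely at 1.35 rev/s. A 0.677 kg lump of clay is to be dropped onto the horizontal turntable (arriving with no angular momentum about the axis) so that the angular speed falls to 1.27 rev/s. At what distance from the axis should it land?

r ≈ 0.182 m

No external torque acts about the axis; L_before = L_after.
I_p = ½(11.0)(0.255)² = 0.3576 kg·m².
I_p ω_i = (I_p + m r²) ω_f ⇒ m r² = I_p(ω_i/ω_f − 1) = 0.3576(1.35/1.27 − 1) = 0.02253 kg·m².
r = √(0.02253/0.677) = 0.1824 m.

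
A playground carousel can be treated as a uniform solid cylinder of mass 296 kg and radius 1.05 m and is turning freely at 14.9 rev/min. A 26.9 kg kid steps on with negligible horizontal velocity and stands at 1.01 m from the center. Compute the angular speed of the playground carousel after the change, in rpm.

ω_f ≈ 12.8 rpm

No external torque acts about the center; L_before = L_after.
I_p = ½(296)(1.05)² = 163.2 kg·m².
Added inertia Σmr² = (26.9)(1.01)² = 27.44 kg·m²; I_f = 163.2 + 27.44 = 190.6 kg·m².
ω_f = I_p ω_i / I_f = (163.2)(14.9) / 190.6 = 12.75 rpm.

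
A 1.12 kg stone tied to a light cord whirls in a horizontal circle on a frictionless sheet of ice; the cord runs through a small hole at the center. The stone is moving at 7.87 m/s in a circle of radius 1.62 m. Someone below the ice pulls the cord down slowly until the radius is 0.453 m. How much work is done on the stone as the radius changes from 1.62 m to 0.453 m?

Central (radial) force ⇒ zero torque about the center ⇒ m v r is constant.
v₂ = v₁ r₁ / r₂ = (7.87)(1.62) / (0.453) = 28.14 m/s.
W = ΔKE = ½m(v₂² − v₁²) = 408.9 J.

W ≈ 409 J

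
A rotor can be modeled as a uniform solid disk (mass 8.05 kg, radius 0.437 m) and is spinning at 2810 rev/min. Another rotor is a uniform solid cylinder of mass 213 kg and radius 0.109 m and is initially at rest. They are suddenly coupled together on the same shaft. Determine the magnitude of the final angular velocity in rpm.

No external torque acts about the common axis, so total angular momentum is conserved.
Moments of inertia: I_A = ½(8.05)(0.437)² = 0.7687 kg·m²; I_B = ½(213)(0.109)² = 1.265 kg·m².
Taking A's sense as positive: L = (0.7687)(2810) = 2160 kg·m²·rpm.
Combined I = 0.7687 + 1.265 = 2.034 kg·m².
ω_f = L / I = 2160 / 2.034 = 1062 rpm.

|ω_f| ≈ 1060 rpm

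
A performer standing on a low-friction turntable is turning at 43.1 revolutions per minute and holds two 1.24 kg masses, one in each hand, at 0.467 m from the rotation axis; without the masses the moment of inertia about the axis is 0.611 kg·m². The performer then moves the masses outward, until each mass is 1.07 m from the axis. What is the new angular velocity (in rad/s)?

No external torque acts about the spin axis, so angular momentum is conserved.
I₁ = 0.611 + 2(1.24)(0.467)² = 1.152 kg·m²; I₂ = 0.611 + 2(1.24)(1.07)² = 3.450 kg·m².
ω₂ = I₁ω₁ / I₂ = (1.152)(43.1 rpm) / (3.450) = 14.39 rpm = 1.507 rad/s.

ω₂ ≈ 1.51 rad/s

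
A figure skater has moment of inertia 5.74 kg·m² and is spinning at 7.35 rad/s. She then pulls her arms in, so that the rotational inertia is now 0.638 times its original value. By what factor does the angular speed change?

ω₂/ω₁ ≈ 1.57

No external torque acts about the spin axis, so angular momentum is conserved.
I₂ = 0.638 × 5.74 = 3.662 kg·m².
ω₂/ω₁ = I₁/I₂ = 5.740 / 3.662 = 1.567.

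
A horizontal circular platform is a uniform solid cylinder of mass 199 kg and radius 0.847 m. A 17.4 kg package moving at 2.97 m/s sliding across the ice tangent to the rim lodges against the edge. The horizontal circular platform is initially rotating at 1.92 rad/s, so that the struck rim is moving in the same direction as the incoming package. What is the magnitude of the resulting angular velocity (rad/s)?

About the central axle the impulsive forces during the collision are internal, so angular momentum about that axis is conserved.
I_p = ½(199)(0.847)² = 71.38 kg·m². Taking the sense of the package's angular momentum as positive, L_{package} = m v R = (17.4)(2.97)(0.847) = 43.77 kg·m²/s.
L_i = +I_p ω_p + m v R = +(71.38)(1.92) + 43.77 = 180.8 kg·m²/s.
After sticking, I_f = I_p + m R² = 71.38 + (17.4)(0.847)² = 83.87 kg·m².
ω_f = L_i / I_f = 180.8 / 83.87 = 2.156 rad/s.

|ω_f| ≈ 2.16 rad/s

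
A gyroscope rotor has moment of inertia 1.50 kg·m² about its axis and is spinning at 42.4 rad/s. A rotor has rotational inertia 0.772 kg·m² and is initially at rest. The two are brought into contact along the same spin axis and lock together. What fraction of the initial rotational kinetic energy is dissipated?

The coupling torques are internal; angular momentum about the shared axis is conserved.
Taking A's sense as positive: L = (1.500)(42.4) = 63.60 kg·m²·rad/s.
Combined I = 1.500 + 0.7720 = 2.272 kg·m².
ω_f = L / I = 63.60 / 2.272 = 27.99 rad/s.
KE_i = ½ΣIω² = 1348 J; KE_f = ½(2.272)(27.99)² = 890.2 J.
Fraction dissipated = (KE_i − KE_f)/KE_i = 0.3398.

fraction ≈ 0.340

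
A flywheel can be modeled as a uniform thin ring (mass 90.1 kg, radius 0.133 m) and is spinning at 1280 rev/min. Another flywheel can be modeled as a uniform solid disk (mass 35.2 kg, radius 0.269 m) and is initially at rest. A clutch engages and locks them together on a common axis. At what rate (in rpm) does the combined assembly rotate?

The coupling torques are internal; angular momentum about the shared axis is conserved.
Moments of inertia: I_A = (90.1)(0.133)² = 1.594 kg·m²; I_B = ½(35.2)(0.269)² = 1.274 kg·m².
Taking A's sense as positive: L = (1.594)(1280) = 2040 kg·m²·rpm.
Combined I = 1.594 + 1.274 = 2.867 kg·m².
ω_f = L / I = 2040 / 2.867 = 711.5 rpm.

|ω_f| ≈ 711 rpm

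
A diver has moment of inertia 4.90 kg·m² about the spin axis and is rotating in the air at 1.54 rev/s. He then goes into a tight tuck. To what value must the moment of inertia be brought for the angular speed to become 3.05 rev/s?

I₂ ≈ 2.47 kg·m²

With no external torque about the axis, L is conserved: I₁ω₁ = I₂ω₂.
I₂ = I₁ω₁ / ω₂ = (4.90)(1.54) / (3.05) = 2.474 kg·m².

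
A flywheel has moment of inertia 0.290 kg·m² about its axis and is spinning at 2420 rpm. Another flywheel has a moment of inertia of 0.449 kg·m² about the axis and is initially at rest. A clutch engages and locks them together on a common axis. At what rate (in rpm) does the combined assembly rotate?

The coupling torques are internal; angular momentum about the shared axis is conserved.
Taking A's sense as positive: L = (0.2900)(2420) = 701.8 kg·m²·rpm.
Combined I = 0.2900 + 0.4490 = 0.7390 kg·m².
ω_f = L / I = 701.8 / 0.7390 = 949.7 rpm.

|ω_f| ≈ 950 rpm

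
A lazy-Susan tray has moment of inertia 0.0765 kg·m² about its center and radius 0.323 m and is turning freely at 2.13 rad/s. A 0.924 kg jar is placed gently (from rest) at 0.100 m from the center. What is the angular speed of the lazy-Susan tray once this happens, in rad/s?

ω_f ≈ 1.90 rad/s

The added mass arrives with no angular momentum about the center, and any external torque about the center is negligible, so the system's angular momentum is conserved.
Added inertia Σmr² = (0.924)(0.100)² = 0.009240 kg·m²; I_f = 0.07650 + 0.009240 = 0.08574 kg·m².
ω_f = I_p ω_i / I_f = (0.07650)(2.13) / 0.08574 = 1.900 rad/s.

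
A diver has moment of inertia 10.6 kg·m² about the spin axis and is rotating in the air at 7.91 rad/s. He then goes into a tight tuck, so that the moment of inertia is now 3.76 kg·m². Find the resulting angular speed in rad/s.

ω₂ ≈ 22.3 rad/s

With no external torque about the axis, L is conserved: I₁ω₁ = I₂ω₂.
ω₂ = I₁ω₁ / I₂ = (10.60)(7.91 rad/s) / (3.760) = 22.30 rad/s.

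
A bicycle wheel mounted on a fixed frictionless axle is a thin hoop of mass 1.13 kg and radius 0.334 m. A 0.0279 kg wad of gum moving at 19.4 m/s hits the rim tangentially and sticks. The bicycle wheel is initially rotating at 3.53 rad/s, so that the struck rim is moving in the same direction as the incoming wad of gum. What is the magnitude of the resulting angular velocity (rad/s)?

|ω_f| ≈ 4.84 rad/s

The axle reaction passes through the axle and exerts no torque about it; angular momentum about the axle is conserved through the impact.
I_p = (1.13)(0.334)² = 0.1261 kg·m². Taking the sense of the wad of gum's angular momentum as positive, L_{wad} = m v R = (0.0279)(19.4)(0.334) = 0.1808 kg·m²/s.
L_i = +I_p ω_p + m v R = +(0.1261)(3.53) + 0.1808 = 0.6258 kg·m²/s.
After sticking, I_f = I_p + m R² = 0.1261 + (0.0279)(0.334)² = 0.1292 kg·m².
ω_f = L_i / I_f = 0.6258 / 0.1292 = 4.844 rad/s.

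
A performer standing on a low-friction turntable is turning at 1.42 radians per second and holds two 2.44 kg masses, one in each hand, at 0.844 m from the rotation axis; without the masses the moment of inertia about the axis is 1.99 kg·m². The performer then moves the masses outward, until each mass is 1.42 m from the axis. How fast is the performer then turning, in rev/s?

ω₂ ≈ 0.104 rev/s

No external torque acts about the spin axis, so angular momentum is conserved.
I₁ = 1.99 + 2(2.44)(0.844)² = 5.466 kg·m²; I₂ = 1.99 + 2(2.44)(1.42)² = 11.83 kg·m².
ω₂ = I₁ω₁ / I₂ = (5.466)(1.42 rad/s) / (11.83) = 0.6561 rad/s = 0.1044 rev/s.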